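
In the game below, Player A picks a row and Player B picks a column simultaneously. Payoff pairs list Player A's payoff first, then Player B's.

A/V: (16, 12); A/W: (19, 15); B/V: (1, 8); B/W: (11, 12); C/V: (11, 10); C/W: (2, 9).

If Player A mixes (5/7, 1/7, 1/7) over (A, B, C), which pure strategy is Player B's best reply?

Compute Player B's expected payoff from each pure strategy against the given mix.
V: (5/7)·12 + (1/7)·8 + (1/7)·10 = 78/7
W: (5/7)·15 + (1/7)·12 + (1/7)·9 = 96/7
Highest expected payoff is 96/7, from W.

W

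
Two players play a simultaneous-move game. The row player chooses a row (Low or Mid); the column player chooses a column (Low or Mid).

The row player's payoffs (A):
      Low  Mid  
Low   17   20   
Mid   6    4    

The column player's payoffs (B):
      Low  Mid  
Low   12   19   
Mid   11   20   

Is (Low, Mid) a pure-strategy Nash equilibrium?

Holding the column player at Mid: the row player gets 20 from Low, versus 4 from Mid. No profitable deviation for the row player.
Holding the row player at Low: the column player gets 19 from Mid, versus 12 from Low. No profitable deviation for the column player either.

Yes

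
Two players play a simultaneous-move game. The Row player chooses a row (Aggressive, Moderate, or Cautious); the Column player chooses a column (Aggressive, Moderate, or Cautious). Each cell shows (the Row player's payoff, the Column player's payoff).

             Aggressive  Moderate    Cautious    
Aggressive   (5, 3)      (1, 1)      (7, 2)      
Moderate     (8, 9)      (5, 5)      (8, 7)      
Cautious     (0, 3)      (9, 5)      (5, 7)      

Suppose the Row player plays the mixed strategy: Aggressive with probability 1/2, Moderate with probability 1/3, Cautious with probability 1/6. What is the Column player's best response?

Aggressive

The Column player's best reply maximizes expected payoff against the mix.
Aggressive: (1/2)·3 + (1/3)·9 + (1/6)·3 = 5
Moderate: (1/2)·1 + (1/3)·5 + (1/6)·5 = 3
Cautious: (1/2)·2 + (1/3)·7 + (1/6)·7 = 9/2
Highest expected payoff is 5, from Aggressive.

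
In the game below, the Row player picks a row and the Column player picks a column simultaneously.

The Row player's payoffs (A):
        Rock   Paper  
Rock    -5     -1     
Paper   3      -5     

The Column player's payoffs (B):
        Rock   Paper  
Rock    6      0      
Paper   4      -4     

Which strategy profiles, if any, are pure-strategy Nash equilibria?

Find each player's best response to every opponent strategy; NE are the intersections.
The Row player's best responses — vs Rock: Paper (payoff 3); vs Paper: Rock (payoff -1).
The Column player's best responses — vs Rock: Rock (payoff 6); vs Paper: Rock (payoff 4).
The only mutual best response is (Paper, Rock); neither player gains by switching there.

(Paper, Rock)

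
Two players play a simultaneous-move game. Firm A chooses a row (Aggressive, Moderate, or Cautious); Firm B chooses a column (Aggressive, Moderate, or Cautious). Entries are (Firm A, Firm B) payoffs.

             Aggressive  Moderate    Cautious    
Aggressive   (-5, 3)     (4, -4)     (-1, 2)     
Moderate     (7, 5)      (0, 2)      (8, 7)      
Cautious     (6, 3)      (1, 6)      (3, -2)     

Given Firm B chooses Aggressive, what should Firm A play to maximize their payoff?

With Firm B fixed at Aggressive, Firm A's payoffs are: Aggressive → -5, Moderate → 7, Cautious → 6.
The maximum is 7, achieved by Moderate.

Moderate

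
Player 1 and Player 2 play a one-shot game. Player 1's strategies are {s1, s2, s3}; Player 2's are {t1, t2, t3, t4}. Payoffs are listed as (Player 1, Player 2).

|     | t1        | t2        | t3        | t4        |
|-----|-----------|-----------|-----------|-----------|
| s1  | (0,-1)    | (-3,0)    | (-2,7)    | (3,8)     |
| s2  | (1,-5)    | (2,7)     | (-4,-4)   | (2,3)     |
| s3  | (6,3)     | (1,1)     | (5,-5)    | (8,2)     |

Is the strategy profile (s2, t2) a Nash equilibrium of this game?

Holding Player 2 at t2: Player 1 gets 2 from s2, versus -3 from s1, 1 from s3. No profitable deviation for Player 1.
Holding Player 1 at s2: Player 2 gets 7 from t2, versus -5 from t1, -4 from t3, 3 from t4. No profitable deviation for Player 2 either.

Yes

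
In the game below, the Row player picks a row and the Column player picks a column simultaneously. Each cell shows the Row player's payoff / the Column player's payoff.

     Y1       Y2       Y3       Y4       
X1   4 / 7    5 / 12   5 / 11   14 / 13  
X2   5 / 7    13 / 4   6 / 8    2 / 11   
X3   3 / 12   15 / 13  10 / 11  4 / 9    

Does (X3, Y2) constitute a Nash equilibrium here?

Yes

Holding the Column player at Y2: the Row player gets 15 from X3, versus 5 from X1, 13 from X2. No profitable deviation for the Row player.
Holding the Row player at X3: the Column player gets 13 from Y2, versus 12 from Y1, 11 from Y3, 9 from Y4. No profitable deviation for the Column player either.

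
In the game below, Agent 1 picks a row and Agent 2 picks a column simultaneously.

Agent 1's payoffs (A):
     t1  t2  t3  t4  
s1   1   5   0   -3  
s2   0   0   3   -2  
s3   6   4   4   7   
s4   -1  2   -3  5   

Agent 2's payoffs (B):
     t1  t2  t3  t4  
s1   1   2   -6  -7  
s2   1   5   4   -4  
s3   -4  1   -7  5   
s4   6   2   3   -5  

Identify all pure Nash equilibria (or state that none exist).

Find each player's best response to every opponent strategy; NE are the intersections.
Agent 1's best responses — vs t1: s3 (payoff 6); vs t2: s1 (payoff 5); vs t3: s3 (payoff 4); vs t4: s3 (payoff 7).
Agent 2's best responses — vs s1: t2 (payoff 2); vs s2: t2 (payoff 5); vs s3: t4 (payoff 5); vs s4: t1 (payoff 6).
Mutual best responses occur at (s1, t2) and (s3, t4); at each, neither player gains by switching.

(s1, t2) and (s3, t4)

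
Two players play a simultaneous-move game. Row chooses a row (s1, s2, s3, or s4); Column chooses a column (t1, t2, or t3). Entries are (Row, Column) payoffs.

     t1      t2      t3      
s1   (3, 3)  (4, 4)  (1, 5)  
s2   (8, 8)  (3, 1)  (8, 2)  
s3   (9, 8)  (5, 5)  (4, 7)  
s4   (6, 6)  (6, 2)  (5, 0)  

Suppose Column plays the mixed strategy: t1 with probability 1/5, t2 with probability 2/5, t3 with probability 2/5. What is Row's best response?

Compute Row's expected payoff from each pure strategy against the given mix.
s1: (1/5)·3 + (2/5)·4 + (2/5)·1 = 13/5
s2: (1/5)·8 + (2/5)·3 + (2/5)·8 = 6
s3: (1/5)·9 + (2/5)·5 + (2/5)·4 = 27/5
s4: (1/5)·6 + (2/5)·6 + (2/5)·5 = 28/5
Highest expected payoff is 6, from s2.

s2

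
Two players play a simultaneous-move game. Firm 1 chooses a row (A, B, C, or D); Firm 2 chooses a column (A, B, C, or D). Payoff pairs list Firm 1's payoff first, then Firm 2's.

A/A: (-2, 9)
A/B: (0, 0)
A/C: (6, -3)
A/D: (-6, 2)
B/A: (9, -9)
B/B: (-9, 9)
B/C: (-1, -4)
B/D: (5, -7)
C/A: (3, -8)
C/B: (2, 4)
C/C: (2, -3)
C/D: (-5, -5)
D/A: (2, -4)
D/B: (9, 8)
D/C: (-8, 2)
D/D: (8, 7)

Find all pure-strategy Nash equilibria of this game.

(D, B)

Check mutual best responses: a cell is a NE iff neither player can gain by unilaterally deviating.
Firm 1's best responses — vs A: B (payoff 9); vs B: D (payoff 9); vs C: A (payoff 6); vs D: D (payoff 8).
Firm 2's best responses — vs A: A (payoff 9); vs B: B (payoff 9); vs C: B (payoff 4); vs D: B (payoff 8).
The only mutual best response is (D, B); neither player gains by switching there.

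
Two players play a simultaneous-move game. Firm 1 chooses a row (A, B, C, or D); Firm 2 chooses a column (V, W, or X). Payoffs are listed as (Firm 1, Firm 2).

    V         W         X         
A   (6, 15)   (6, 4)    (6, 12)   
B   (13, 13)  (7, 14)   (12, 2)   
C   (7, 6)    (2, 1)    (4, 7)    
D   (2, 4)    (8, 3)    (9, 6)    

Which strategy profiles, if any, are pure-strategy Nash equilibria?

A profile is a Nash equilibrium when each player is best-responding to the other.
Firm 1's best responses — vs V: B (payoff 13); vs W: D (payoff 8); vs X: B (payoff 12).
Firm 2's best responses — vs A: V (payoff 15); vs B: W (payoff 14); vs C: X (payoff 7); vs D: X (payoff 6).
No cell has both players best-responding. For instance, Firm 1's best reply to W is D, but against D Firm 2 prefers X over W.

None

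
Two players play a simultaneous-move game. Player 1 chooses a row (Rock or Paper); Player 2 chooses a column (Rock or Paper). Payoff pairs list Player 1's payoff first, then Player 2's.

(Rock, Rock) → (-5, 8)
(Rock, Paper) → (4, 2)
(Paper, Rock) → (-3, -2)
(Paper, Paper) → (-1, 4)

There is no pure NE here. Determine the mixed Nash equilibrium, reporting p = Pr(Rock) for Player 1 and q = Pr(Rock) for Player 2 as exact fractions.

Each player's mixing probability is pinned down by making the *other* player indifferent.
Player 2 indifferent between Rock and Paper: p·8 + (1−p)·(-2) = p·2 + (1−p)·4 ⟹ (-2) + 10p = 4 + (-2)p ⟹ p = 1/2.
Player 1 indifferent between Rock and Paper: q·(-5) + (1−q)·4 = q·(-3) + (1−q)·(-1) ⟹ 4 + (-9)q = (-1) + (-2)q ⟹ q = 5/7.

p = 1/2, q = 5/7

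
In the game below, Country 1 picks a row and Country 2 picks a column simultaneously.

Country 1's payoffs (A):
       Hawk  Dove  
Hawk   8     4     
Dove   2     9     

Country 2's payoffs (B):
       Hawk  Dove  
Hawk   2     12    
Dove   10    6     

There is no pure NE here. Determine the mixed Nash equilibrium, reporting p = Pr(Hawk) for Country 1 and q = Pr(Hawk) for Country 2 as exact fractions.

Each player's mixing probability is pinned down by making the *other* player indifferent.
Country 2 indifferent between Hawk and Dove: p·2 + (1−p)·10 = p·12 + (1−p)·6 ⟹ 10 + (-8)p = 6 + 6p ⟹ p = 2/7.
Country 1 indifferent between Hawk and Dove: q·8 + (1−q)·4 = q·2 + (1−q)·9 ⟹ 4 + 4q = 9 + (-7)q ⟹ q = 5/11.

p = 2/7, q = 5/11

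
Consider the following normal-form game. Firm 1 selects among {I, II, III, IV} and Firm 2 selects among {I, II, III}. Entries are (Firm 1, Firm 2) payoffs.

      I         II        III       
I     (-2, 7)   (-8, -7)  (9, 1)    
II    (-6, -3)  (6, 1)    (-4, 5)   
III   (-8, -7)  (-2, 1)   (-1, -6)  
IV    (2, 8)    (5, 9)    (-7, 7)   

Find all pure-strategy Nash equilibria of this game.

There is no pure-strategy Nash equilibrium

Check mutual best responses: a cell is a NE iff neither player can gain by unilaterally deviating.
Firm 1's best responses — vs I: IV (payoff 2); vs II: II (payoff 6); vs III: I (payoff 9).
Firm 2's best responses — vs I: I (payoff 7); vs II: III (payoff 5); vs III: II (payoff 1); vs IV: II (payoff 9).
No cell has both players best-responding. For instance, Firm 1's best reply to III is I, but against I Firm 2 prefers I over III.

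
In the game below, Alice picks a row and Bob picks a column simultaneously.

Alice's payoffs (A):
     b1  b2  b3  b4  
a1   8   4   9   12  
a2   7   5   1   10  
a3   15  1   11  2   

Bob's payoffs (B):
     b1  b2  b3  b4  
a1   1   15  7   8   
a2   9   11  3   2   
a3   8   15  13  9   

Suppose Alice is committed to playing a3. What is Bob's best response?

With Alice fixed at a3, Bob's payoffs are: b1 → 8, b2 → 15, b3 → 13, b4 → 9.
The maximum is 15, achieved by b2.

b2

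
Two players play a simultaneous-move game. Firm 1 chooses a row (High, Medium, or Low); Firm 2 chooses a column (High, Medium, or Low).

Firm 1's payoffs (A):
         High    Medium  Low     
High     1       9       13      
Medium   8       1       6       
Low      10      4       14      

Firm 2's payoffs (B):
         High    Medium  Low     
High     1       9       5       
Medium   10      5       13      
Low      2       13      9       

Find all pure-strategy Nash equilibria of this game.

(High, Medium)

A profile is a Nash equilibrium when each player is best-responding to the other.
Firm 1's best responses — vs High: Low (payoff 10); vs Medium: High (payoff 9); vs Low: Low (payoff 14).
Firm 2's best responses — vs High: Medium (payoff 9); vs Medium: Low (payoff 13); vs Low: Medium (payoff 13).
The only mutual best response is (High, Medium); neither player gains by switching there.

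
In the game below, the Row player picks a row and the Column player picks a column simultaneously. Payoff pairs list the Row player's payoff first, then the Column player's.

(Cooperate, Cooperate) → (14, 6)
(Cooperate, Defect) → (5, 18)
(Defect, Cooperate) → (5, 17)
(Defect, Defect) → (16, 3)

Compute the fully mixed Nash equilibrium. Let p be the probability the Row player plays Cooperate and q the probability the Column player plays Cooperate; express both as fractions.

In a mixed NE each player is indifferent between their pure strategies, so the opponent's mix sets the indifference.
The Column player indifferent between Cooperate and Defect: p·6 + (1−p)·17 = p·18 + (1−p)·3 ⟹ 17 + (-11)p = 3 + 15p ⟹ p = 7/13.
The Row player indifferent between Cooperate and Defect: q·14 + (1−q)·5 = q·5 + (1−q)·16 ⟹ 5 + 9q = 16 + (-11)q ⟹ q = 11/20.

p = 7/13, q = 11/20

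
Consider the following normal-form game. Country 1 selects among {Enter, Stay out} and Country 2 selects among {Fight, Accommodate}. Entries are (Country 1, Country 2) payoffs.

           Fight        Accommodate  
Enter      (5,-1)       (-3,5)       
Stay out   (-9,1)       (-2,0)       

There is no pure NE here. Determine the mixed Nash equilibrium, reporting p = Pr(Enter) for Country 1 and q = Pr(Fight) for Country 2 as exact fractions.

p = 1/7, q = 1/15

Each player's mixing probability is pinned down by making the *other* player indifferent.
Country 2 indifferent between Fight and Accommodate: p·(-1) + (1−p)·1 = p·5 + (1−p)·0 ⟹ 1 + (-2)p = 0 + 5p ⟹ p = 1/7.
Country 1 indifferent between Enter and Stay out: q·5 + (1−q)·(-3) = q·(-9) + (1−q)·(-2) ⟹ (-3) + 8q = (-2) + (-7)q ⟹ q = 1/15.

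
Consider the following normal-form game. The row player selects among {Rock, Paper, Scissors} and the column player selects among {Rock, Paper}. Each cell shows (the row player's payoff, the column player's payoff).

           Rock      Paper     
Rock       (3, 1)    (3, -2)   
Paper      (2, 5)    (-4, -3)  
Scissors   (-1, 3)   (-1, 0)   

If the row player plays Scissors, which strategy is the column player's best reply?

Rock

With the row player fixed at Scissors, the column player's payoffs are: Rock → 3, Paper → 0.
The maximum is 3, achieved by Rock.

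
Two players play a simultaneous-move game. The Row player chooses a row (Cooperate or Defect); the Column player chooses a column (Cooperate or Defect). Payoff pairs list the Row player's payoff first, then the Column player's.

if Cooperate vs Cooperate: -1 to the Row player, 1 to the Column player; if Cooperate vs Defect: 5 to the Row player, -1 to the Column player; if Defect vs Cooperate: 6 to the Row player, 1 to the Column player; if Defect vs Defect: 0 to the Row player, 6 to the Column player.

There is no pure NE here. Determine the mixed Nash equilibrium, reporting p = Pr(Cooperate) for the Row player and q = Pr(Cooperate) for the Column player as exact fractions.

Each player's mixing probability is pinned down by making the *other* player indifferent.
The Column player indifferent between Cooperate and Defect: p·1 + (1−p)·1 = p·(-1) + (1−p)·6 ⟹ 1 + 0p = 6 + (-7)p ⟹ p = 5/7.
The Row player indifferent between Cooperate and Defect: q·(-1) + (1−q)·5 = q·6 + (1−q)·0 ⟹ 5 + (-6)q = 0 + 6q ⟹ q = 5/12.

p = 5/7, q = 5/12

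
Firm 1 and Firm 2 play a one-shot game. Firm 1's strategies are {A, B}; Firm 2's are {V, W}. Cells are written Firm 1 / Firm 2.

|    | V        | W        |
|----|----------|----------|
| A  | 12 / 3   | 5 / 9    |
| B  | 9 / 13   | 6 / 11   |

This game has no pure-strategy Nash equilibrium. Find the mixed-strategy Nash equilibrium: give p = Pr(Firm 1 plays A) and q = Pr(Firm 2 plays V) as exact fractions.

p = 1/4, q = 1/4

Each player's mixing probability is pinned down by making the *other* player indifferent.
Firm 2 indifferent between V and W: p·3 + (1−p)·13 = p·9 + (1−p)·11 ⟹ 13 + (-10)p = 11 + (-2)p ⟹ p = 1/4.
Firm 1 indifferent between A and B: q·12 + (1−q)·5 = q·9 + (1−q)·6 ⟹ 5 + 7q = 6 + 3q ⟹ q = 1/4.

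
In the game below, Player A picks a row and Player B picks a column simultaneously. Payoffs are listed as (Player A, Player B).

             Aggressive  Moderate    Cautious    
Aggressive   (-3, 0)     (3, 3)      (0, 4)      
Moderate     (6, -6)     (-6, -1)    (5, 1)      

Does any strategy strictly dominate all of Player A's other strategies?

Check whether one of Player A's strategies beats all alternatives regardless of what the opponent does.
Aggressive is not dominant: against Aggressive, Moderate gives 6 > -3.
Moderate is not dominant: against Moderate, Aggressive gives 3 > -6.
No single strategy is best against every opponent action.

None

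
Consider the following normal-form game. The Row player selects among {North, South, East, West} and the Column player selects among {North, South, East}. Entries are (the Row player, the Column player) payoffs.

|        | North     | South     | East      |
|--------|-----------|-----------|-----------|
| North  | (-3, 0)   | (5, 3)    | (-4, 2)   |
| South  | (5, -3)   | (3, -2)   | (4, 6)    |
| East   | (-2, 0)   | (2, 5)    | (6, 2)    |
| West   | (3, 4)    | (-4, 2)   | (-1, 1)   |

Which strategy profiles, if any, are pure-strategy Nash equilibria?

Check mutual best responses: a cell is a NE iff neither player can gain by unilaterally deviating.
The Row player's best responses — vs North: South (payoff 5); vs South: North (payoff 5); vs East: East (payoff 6).
The Column player's best responses — vs North: South (payoff 3); vs South: East (payoff 6); vs East: South (payoff 5); vs West: North (payoff 4).
The only mutual best response is (North, South); neither player gains by switching there.

(North, South)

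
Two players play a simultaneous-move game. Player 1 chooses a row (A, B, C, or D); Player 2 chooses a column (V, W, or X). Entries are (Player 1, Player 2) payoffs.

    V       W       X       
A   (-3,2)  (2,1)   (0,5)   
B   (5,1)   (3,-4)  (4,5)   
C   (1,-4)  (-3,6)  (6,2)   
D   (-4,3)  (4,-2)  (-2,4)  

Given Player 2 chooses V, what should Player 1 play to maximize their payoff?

With Player 2 fixed at V, Player 1's payoffs are: A → -3, B → 5, C → 1, D → -4.
The maximum is 5, achieved by B.

B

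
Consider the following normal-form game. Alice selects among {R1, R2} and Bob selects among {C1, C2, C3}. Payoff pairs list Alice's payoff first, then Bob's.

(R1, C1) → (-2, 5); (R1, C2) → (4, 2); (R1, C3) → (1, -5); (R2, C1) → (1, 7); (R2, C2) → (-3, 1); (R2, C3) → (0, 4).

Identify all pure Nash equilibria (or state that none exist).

(R2, C1)

Find each player's best response to every opponent strategy; NE are the intersections.
Alice's best responses — vs C1: R2 (payoff 1); vs C2: R1 (payoff 4); vs C3: R1 (payoff 1).
Bob's best responses — vs R1: C1 (payoff 5); vs R2: C1 (payoff 7).
The only mutual best response is (R2, C1); neither player gains by switching there.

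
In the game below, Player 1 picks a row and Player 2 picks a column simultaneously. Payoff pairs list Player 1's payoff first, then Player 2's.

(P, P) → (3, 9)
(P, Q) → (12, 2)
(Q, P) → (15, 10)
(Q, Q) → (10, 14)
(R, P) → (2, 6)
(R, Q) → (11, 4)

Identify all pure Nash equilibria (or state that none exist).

There is no pure-strategy Nash equilibrium

Check mutual best responses: a cell is a NE iff neither player can gain by unilaterally deviating.
Player 1's best responses — vs P: Q (payoff 15); vs Q: P (payoff 12).
Player 2's best responses — vs P: P (payoff 9); vs Q: Q (payoff 14); vs R: P (payoff 6).
No cell has both players best-responding. For instance, Player 1's best reply to P is Q, but against Q Player 2 prefers Q over P.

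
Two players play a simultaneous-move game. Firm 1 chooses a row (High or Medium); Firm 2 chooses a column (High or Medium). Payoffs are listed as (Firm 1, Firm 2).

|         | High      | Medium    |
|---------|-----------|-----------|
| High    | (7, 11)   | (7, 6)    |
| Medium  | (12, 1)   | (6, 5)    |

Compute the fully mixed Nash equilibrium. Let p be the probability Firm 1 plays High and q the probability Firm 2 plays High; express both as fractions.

In a mixed NE each player is indifferent between their pure strategies, so the opponent's mix sets the indifference.
Firm 2 indifferent between High and Medium: p·11 + (1−p)·1 = p·6 + (1−p)·5 ⟹ 1 + 10p = 5 + 1p ⟹ p = 4/9.
Firm 1 indifferent between High and Medium: q·7 + (1−q)·7 = q·12 + (1−q)·6 ⟹ 7 + 0q = 6 + 6q ⟹ q = 1/6.

p = 4/9, q = 1/6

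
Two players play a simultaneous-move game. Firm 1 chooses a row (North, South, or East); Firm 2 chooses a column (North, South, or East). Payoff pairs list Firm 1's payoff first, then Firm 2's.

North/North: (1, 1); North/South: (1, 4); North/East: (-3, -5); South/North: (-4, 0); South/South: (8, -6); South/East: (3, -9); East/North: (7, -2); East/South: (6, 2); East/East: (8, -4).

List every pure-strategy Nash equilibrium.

No pure-strategy Nash equilibrium

A profile is a Nash equilibrium when each player is best-responding to the other.
Firm 1's best responses — vs North: East (payoff 7); vs South: South (payoff 8); vs East: East (payoff 8).
Firm 2's best responses — vs North: South (payoff 4); vs South: North (payoff 0); vs East: South (payoff 2).
No cell has both players best-responding. For instance, Firm 1's best reply to South is South, but against South Firm 2 prefers North over South.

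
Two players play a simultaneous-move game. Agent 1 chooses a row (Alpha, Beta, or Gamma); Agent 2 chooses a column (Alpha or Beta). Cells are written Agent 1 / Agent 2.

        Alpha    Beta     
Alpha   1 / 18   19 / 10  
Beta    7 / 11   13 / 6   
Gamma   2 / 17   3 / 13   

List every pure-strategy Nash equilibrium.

(Beta, Alpha)

Check mutual best responses: a cell is a NE iff neither player can gain by unilaterally deviating.
Agent 1's best responses — vs Alpha: Beta (payoff 7); vs Beta: Alpha (payoff 19).
Agent 2's best responses — vs Alpha: Alpha (payoff 18); vs Beta: Alpha (payoff 11); vs Gamma: Alpha (payoff 17).
The only mutual best response is (Beta, Alpha); neither player gains by switching there.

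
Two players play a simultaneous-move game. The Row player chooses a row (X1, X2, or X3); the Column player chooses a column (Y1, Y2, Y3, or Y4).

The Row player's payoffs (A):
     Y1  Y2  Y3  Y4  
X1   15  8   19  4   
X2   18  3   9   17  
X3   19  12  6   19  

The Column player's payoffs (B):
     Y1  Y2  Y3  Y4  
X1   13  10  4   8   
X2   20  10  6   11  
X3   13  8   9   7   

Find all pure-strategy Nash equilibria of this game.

(X3, Y1)

A profile is a Nash equilibrium when each player is best-responding to the other.
The Row player's best responses — vs Y1: X3 (payoff 19); vs Y2: X3 (payoff 12); vs Y3: X1 (payoff 19); vs Y4: X3 (payoff 19).
The Column player's best responses — vs X1: Y1 (payoff 13); vs X2: Y1 (payoff 20); vs X3: Y1 (payoff 13).
The only mutual best response is (X3, Y1); neither player gains by switching there.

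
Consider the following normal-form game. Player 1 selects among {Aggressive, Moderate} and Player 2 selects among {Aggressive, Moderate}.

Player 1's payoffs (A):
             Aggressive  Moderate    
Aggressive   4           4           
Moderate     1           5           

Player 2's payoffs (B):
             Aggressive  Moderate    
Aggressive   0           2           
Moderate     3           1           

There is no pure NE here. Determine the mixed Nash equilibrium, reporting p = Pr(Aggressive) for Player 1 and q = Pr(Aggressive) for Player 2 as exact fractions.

p = 1/2, q = 1/4

In a mixed NE each player is indifferent between their pure strategies, so the opponent's mix sets the indifference.
Player 2 indifferent between Aggressive and Moderate: p·0 + (1−p)·3 = p·2 + (1−p)·1 ⟹ 3 + (-3)p = 1 + 1p ⟹ p = 1/2.
Player 1 indifferent between Aggressive and Moderate: q·4 + (1−q)·4 = q·1 + (1−q)·5 ⟹ 4 + 0q = 5 + (-4)q ⟹ q = 1/4.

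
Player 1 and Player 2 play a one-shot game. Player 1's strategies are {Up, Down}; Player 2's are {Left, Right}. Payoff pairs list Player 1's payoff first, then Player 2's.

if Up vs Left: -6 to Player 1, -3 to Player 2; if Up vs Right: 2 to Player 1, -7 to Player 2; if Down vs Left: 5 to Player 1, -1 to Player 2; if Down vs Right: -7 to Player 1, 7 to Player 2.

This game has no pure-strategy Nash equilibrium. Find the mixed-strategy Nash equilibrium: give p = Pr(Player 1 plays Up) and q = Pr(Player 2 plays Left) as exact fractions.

Each player's mixing probability is pinned down by making the *other* player indifferent.
Player 2 indifferent between Left and Right: p·(-3) + (1−p)·(-1) = p·(-7) + (1−p)·7 ⟹ (-1) + (-2)p = 7 + (-14)p ⟹ p = 2/3.
Player 1 indifferent between Up and Down: q·(-6) + (1−q)·2 = q·5 + (1−q)·(-7) ⟹ 2 + (-8)q = (-7) + 12q ⟹ q = 9/20.

p = 2/3, q = 9/20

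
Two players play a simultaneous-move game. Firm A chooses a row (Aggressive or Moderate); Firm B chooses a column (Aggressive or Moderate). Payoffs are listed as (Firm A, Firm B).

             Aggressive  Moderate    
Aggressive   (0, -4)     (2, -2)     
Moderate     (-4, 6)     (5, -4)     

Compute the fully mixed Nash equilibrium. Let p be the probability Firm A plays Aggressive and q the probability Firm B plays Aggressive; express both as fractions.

p = 5/6, q = 3/7

In a mixed NE each player is indifferent between their pure strategies, so the opponent's mix sets the indifference.
Firm B indifferent between Aggressive and Moderate: p·(-4) + (1−p)·6 = p·(-2) + (1−p)·(-4) ⟹ 6 + (-10)p = (-4) + 2p ⟹ p = 5/6.
Firm A indifferent between Aggressive and Moderate: q·0 + (1−q)·2 = q·(-4) + (1−q)·5 ⟹ 2 + (-2)q = 5 + (-9)q ⟹ q = 3/7.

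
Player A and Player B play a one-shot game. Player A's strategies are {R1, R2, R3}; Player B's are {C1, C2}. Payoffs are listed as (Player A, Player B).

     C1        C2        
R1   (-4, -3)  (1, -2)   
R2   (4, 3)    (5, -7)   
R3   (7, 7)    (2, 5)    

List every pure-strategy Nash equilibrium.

(R3, C1)

Find each player's best response to every opponent strategy; NE are the intersections.
Player A's best responses — vs C1: R3 (payoff 7); vs C2: R2 (payoff 5).
Player B's best responses — vs R1: C2 (payoff -2); vs R2: C1 (payoff 3); vs R3: C1 (payoff 7).
The only mutual best response is (R3, C1); neither player gains by switching there.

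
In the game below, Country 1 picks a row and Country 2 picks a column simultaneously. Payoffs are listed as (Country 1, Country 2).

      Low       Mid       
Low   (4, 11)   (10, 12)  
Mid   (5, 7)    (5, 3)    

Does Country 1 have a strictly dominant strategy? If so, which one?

Check whether one of Country 1's strategies beats all alternatives regardless of what the opponent does.
Low is not dominant: against Low, Mid gives 5 > 4.
Mid is not dominant: against Mid, Low gives 10 > 5.
No single strategy is best against every opponent action.

No strictly dominant strategy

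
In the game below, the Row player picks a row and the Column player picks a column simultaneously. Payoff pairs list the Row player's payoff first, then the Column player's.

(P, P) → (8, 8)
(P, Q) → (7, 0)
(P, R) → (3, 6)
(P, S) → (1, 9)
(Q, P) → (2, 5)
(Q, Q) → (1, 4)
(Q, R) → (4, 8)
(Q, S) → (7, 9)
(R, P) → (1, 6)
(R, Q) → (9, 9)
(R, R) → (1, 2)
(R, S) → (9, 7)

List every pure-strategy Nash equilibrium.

Check mutual best responses: a cell is a NE iff neither player can gain by unilaterally deviating.
The Row player's best responses — vs P: P (payoff 8); vs Q: R (payoff 9); vs R: Q (payoff 4); vs S: R (payoff 9).
The Column player's best responses — vs P: S (payoff 9); vs Q: S (payoff 9); vs R: Q (payoff 9).
The only mutual best response is (R, Q); neither player gains by switching there.

(R, Q)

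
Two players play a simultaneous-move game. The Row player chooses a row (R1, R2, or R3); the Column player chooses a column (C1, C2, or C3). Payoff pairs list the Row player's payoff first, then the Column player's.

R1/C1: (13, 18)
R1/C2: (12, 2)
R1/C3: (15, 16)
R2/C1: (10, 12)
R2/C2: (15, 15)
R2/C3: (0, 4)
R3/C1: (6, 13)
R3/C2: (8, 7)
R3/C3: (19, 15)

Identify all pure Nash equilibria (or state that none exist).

Check mutual best responses: a cell is a NE iff neither player can gain by unilaterally deviating.
The Row player's best responses — vs C1: R1 (payoff 13); vs C2: R2 (payoff 15); vs C3: R3 (payoff 19).
The Column player's best responses — vs R1: C1 (payoff 18); vs R2: C2 (payoff 15); vs R3: C3 (payoff 15).
Mutual best responses occur at (R1, C1), (R2, C2), and (R3, C3); at each, neither player gains by switching.

(R1, C1), (R2, C2), and (R3, C3)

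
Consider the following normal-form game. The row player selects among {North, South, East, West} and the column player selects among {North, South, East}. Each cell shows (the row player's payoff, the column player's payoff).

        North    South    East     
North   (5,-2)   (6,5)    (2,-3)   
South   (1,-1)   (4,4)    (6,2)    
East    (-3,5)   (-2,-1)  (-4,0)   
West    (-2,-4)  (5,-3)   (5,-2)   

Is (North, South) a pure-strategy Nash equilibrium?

Yes

Holding the column player at South: the row player gets 6 from North, versus 4 from South, -2 from East, 5 from West. No profitable deviation for the row player.
Holding the row player at North: the column player gets 5 from South, versus -2 from North, -3 from East. No profitable deviation for the column player either.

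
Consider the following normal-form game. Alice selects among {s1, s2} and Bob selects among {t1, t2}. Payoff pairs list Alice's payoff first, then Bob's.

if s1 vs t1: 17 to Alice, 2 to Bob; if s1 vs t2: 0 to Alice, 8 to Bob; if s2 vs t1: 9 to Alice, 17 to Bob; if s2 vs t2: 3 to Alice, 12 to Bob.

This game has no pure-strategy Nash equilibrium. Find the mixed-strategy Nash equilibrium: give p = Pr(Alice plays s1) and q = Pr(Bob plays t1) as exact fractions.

p = 5/11, q = 3/11

In a mixed NE each player is indifferent between their pure strategies, so the opponent's mix sets the indifference.
Bob indifferent between t1 and t2: p·2 + (1−p)·17 = p·8 + (1−p)·12 ⟹ 17 + (-15)p = 12 + (-4)p ⟹ p = 5/11.
Alice indifferent between s1 and s2: q·17 + (1−q)·0 = q·9 + (1−q)·3 ⟹ 0 + 17q = 3 + 6q ⟹ q = 3/11.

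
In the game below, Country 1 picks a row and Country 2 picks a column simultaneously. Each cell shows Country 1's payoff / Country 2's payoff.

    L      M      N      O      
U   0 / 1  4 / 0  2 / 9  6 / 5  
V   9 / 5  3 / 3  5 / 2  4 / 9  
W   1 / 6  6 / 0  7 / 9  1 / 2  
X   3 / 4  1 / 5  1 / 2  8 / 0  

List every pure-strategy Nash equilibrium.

(W, N)

A profile is a Nash equilibrium when each player is best-responding to the other.
Country 1's best responses — vs L: V (payoff 9); vs M: W (payoff 6); vs N: W (payoff 7); vs O: X (payoff 8).
Country 2's best responses — vs U: N (payoff 9); vs V: O (payoff 9); vs W: N (payoff 9); vs X: M (payoff 5).
The only mutual best response is (W, N); neither player gains by switching there.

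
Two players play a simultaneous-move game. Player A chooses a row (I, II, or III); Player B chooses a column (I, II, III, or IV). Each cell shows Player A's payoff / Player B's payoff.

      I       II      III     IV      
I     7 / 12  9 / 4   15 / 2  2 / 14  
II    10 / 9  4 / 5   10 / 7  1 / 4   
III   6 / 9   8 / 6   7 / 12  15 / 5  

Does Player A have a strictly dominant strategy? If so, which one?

None

A strategy is strictly dominant if it gives Player A a strictly higher payoff than every other strategy, against every choice by the opponent.
I is not dominant: against I, II gives 10 > 7.
II is not dominant: against II, I gives 9 > 4.
III is not dominant: against I, I gives 7 > 6.
No single strategy is best against every opponent action.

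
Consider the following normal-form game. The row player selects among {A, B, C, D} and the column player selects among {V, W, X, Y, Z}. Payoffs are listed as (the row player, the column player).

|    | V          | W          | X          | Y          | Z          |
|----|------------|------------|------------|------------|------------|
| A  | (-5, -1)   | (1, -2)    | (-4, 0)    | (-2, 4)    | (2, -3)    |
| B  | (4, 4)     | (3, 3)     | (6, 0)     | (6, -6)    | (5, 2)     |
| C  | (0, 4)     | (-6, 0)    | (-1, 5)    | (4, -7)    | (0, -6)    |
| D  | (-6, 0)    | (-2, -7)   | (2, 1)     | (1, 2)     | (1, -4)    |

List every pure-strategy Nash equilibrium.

(B, V)

Check mutual best responses: a cell is a NE iff neither player can gain by unilaterally deviating.
The row player's best responses — vs V: B (payoff 4); vs W: B (payoff 3); vs X: B (payoff 6); vs Y: B (payoff 6); vs Z: B (payoff 5).
The column player's best responses — vs A: Y (payoff 4); vs B: V (payoff 4); vs C: X (payoff 5); vs D: Y (payoff 2).
The only mutual best response is (B, V); neither player gains by switching there.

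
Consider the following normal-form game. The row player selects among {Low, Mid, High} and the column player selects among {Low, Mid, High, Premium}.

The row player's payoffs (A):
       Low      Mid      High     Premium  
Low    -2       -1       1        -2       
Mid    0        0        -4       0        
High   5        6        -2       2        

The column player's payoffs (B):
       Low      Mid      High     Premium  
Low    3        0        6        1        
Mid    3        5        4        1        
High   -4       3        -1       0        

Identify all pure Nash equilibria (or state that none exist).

(Low, High) and (High, Mid)

Find each player's best response to every opponent strategy; NE are the intersections.
The row player's best responses — vs Low: High (payoff 5); vs Mid: High (payoff 6); vs High: Low (payoff 1); vs Premium: High (payoff 2).
The column player's best responses — vs Low: High (payoff 6); vs Mid: Mid (payoff 5); vs High: Mid (payoff 3).
Mutual best responses occur at (Low, High) and (High, Mid); at each, neither player gains by switching.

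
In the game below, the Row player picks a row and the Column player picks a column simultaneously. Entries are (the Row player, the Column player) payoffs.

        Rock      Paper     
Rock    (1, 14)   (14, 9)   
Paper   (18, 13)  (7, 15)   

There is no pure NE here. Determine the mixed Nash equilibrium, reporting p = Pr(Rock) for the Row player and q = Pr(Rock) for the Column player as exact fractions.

Each player's mixing probability is pinned down by making the *other* player indifferent.
The Column player indifferent between Rock and Paper: p·14 + (1−p)·13 = p·9 + (1−p)·15 ⟹ 13 + 1p = 15 + (-6)p ⟹ p = 2/7.
The Row player indifferent between Rock and Paper: q·1 + (1−q)·14 = q·18 + (1−q)·7 ⟹ 14 + (-13)q = 7 + 11q ⟹ q = 7/24.

p = 2/7, q = 7/24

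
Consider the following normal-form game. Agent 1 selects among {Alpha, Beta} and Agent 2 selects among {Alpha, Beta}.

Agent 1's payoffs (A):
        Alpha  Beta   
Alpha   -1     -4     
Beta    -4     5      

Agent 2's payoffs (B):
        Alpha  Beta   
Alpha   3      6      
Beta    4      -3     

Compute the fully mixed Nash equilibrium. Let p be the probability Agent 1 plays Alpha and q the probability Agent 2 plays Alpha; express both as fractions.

p = 7/10, q = 3/4

In a mixed NE each player is indifferent between their pure strategies, so the opponent's mix sets the indifference.
Agent 2 indifferent between Alpha and Beta: p·3 + (1−p)·4 = p·6 + (1−p)·(-3) ⟹ 4 + (-1)p = (-3) + 9p ⟹ p = 7/10.
Agent 1 indifferent between Alpha and Beta: q·(-1) + (1−q)·(-4) = q·(-4) + (1−q)·5 ⟹ (-4) + 3q = 5 + (-9)q ⟹ q = 3/4.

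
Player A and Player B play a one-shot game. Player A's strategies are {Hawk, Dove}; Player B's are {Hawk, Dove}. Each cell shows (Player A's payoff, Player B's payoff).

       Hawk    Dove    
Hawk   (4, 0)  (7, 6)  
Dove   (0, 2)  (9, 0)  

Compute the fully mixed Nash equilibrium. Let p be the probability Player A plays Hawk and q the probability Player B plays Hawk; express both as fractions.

p = 1/4, q = 1/3

Each player's mixing probability is pinned down by making the *other* player indifferent.
Player B indifferent between Hawk and Dove: p·0 + (1−p)·2 = p·6 + (1−p)·0 ⟹ 2 + (-2)p = 0 + 6p ⟹ p = 1/4.
Player A indifferent between Hawk and Dove: q·4 + (1−q)·7 = q·0 + (1−q)·9 ⟹ 7 + (-3)q = 9 + (-9)q ⟹ q = 1/3.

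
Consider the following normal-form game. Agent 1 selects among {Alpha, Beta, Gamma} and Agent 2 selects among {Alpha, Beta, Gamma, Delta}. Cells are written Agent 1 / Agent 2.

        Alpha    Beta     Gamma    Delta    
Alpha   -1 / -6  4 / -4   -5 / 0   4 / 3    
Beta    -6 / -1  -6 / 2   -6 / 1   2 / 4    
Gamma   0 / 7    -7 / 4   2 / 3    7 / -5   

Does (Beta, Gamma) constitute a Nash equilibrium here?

Holding Agent 2 at Gamma: Agent 1 gets -6 from Beta but could get 2 by switching to Gamma. Agent 1 has a profitable deviation.

No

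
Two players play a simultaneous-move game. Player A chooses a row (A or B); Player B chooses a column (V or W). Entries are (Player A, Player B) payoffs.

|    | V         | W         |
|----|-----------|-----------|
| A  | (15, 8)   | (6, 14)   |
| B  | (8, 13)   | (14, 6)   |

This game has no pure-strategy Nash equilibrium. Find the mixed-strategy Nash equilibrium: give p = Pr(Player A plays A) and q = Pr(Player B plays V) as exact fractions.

Each player's mixing probability is pinned down by making the *other* player indifferent.
Player B indifferent between V and W: p·8 + (1−p)·13 = p·14 + (1−p)·6 ⟹ 13 + (-5)p = 6 + 8p ⟹ p = 7/13.
Player A indifferent between A and B: q·15 + (1−q)·6 = q·8 + (1−q)·14 ⟹ 6 + 9q = 14 + (-6)q ⟹ q = 8/15.

p = 7/13, q = 8/15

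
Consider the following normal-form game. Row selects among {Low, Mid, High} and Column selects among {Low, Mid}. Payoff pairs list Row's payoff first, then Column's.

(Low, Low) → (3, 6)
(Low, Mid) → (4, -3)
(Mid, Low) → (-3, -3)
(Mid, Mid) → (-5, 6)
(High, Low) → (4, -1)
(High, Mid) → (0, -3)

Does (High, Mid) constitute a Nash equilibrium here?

Holding Column at Mid: Row gets 0 from High but could get 4 by switching to Low. Row has a profitable deviation.

No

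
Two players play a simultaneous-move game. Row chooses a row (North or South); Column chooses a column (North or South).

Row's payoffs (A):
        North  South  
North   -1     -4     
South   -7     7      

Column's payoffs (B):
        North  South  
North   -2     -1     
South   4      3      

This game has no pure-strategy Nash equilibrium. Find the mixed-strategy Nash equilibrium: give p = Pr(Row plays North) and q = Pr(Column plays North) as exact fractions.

p = 1/2, q = 11/17

Each player's mixing probability is pinned down by making the *other* player indifferent.
Column indifferent between North and South: p·(-2) + (1−p)·4 = p·(-1) + (1−p)·3 ⟹ 4 + (-6)p = 3 + (-4)p ⟹ p = 1/2.
Row indifferent between North and South: q·(-1) + (1−q)·(-4) = q·(-7) + (1−q)·7 ⟹ (-4) + 3q = 7 + (-14)q ⟹ q = 11/17.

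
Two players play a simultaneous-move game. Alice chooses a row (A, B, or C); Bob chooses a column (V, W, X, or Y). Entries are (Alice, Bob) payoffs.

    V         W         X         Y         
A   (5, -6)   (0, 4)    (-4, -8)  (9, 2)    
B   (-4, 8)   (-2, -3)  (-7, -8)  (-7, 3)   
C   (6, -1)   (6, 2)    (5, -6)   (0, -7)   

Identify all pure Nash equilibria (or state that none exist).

Find each player's best response to every opponent strategy; NE are the intersections.
Alice's best responses — vs V: C (payoff 6); vs W: C (payoff 6); vs X: C (payoff 5); vs Y: A (payoff 9).
Bob's best responses — vs A: W (payoff 4); vs B: V (payoff 8); vs C: W (payoff 2).
The only mutual best response is (C, W); neither player gains by switching there.

(C, W)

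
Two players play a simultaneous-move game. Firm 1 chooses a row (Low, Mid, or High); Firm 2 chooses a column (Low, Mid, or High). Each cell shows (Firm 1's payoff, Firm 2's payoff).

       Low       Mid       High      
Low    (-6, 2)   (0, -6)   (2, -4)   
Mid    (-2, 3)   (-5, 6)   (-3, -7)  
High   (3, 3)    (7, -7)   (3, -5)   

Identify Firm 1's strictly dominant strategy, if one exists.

High

Check whether one of Firm 1's strategies beats all alternatives regardless of what the opponent does.
High strictly dominates: vs Low: 3 > each of {-6, -2}; vs Mid: 7 > each of {0, -5}; vs High: 3 > each of {2, -3}.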